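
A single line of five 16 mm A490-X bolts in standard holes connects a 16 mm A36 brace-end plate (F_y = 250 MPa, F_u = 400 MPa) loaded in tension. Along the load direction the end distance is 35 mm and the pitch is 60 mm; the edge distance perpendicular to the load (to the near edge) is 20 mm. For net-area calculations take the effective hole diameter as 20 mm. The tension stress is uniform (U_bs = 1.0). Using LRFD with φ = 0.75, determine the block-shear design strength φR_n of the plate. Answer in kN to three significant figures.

543 kN

Shear plane L_v = 35 + 4·60 = 275 mm; A_gv = 275 × 16 = 4400 mm².
A_nv = (275 − 4.5·20) × 16 = 2960 mm².
A_nt = (20 − 0.5·20) × 16 = 160 mm².
0.6 F_u A_nv = 710.4 kN; 0.6 F_y A_gv = 660 kN → shear yielding governs the shear term.
R_n = 660 + 1.0 × 400 × 160 / 1000 = 724 kN.
Design strength φR_n = 0.75 × 724 = 543 kN.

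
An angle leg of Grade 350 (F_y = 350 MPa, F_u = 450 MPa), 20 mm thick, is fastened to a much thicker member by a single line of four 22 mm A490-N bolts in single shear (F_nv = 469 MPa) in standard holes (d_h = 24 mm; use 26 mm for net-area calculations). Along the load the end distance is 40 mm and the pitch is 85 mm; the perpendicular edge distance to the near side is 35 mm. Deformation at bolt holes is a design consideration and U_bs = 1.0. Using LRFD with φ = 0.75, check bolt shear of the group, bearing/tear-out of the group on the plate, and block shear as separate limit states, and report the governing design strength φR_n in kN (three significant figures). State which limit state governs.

Bolt shear: A_b = π·22²/4 = 380.1 mm²; R_n = 469 × 380.1 × 4 × 1 / 1000 = 713.1 kN → 0.75 × 713.1 = 535 kN.
Bearing: edge l_c = 28, r_n = 302.4 kN; interior l_c = 61, r_n = 475.2 kN; R_n = 302.4 + 3·475.2 = 1728 kN → 1300 kN.
Block shear: A_gv = 5900, A_nv = 4080, A_nt = 440 mm²; R_n = min(0.6F_uA_nv, 0.6F_yA_gv) + U_bs·F_u·A_nt = 1300 kN → 975 kN.
Bolt shear governs: 535 kN.

535 kN (bolt shear governs)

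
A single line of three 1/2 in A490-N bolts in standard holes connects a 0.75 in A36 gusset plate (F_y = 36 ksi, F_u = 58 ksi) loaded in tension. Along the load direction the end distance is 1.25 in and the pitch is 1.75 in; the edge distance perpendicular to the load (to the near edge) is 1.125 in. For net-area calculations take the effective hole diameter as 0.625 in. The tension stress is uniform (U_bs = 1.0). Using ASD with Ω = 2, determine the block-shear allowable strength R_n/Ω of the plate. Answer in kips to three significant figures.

Shear plane L_v = 1.25 + 2·1.75 = 4.75 in; A_gv = 4.75 × 0.75 = 3.562 in².
A_nv = (4.75 − 2.5·0.625) × 0.75 = 2.391 in².
A_nt = (1.125 − 0.5·0.625) × 0.75 = 0.6094 in².
0.6 F_u A_nv = 83.19 kips; 0.6 F_y A_gv = 76.95 kips → shear yielding governs the shear term.
R_n = 76.95 + 1.0 × 58 × 0.6094 = 112.3 kips.
Allowable strength R_n/Ω = 112.3 / 2 = 56.1 kips.

56.1 kips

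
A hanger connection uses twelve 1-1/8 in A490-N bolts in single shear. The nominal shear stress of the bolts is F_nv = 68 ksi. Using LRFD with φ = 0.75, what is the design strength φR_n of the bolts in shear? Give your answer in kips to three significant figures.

A_b = π × 1.125² / 4 = 0.994 in².
R_n = F_nv · A_b · n · n_s = 68 × 0.994 × 12 × 1 = 811.1 kips.
Design strength φR_n = 0.75 × 811.1 = 608 kips.

608 kips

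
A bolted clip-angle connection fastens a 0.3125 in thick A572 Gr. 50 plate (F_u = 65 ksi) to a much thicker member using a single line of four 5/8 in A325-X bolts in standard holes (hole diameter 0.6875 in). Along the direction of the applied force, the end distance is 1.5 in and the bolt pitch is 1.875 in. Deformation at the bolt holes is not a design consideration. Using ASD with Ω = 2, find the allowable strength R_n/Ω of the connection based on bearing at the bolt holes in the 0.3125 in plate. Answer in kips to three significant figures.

Per bolt r_n = 1.5 l_c t F_u ≤ 3.0 d t F_u; upper limit = 3.0 × 0.625 × 0.3125 × 65 = 38.09 kips.
Edge bolt: l_c = 1.5 − 0.6875/2 = 1.156 in → 1.5 × 1.156 × 0.3125 × 65 = 35.23 → r_n = 35.23 kips.
Interior bolts: l_c = 1.875 − 0.6875 = 1.188 in → 1.5 × 1.188 × 0.3125 × 65 = 36.18 → r_n = 36.18 kips.
R_n = 1 × 35.23 + 3 × 36.18 = 143.8 kips.
Allowable strength R_n/Ω = 143.8 / 2 = 71.9 kips.

71.9 kips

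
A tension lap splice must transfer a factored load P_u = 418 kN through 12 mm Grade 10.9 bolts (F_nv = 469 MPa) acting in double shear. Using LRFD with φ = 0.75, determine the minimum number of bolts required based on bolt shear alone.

A_b = π·12²/4 = 113.1 mm².
Per-bolt design strength φR_n = 0.75 × 469 × 113.1 × 2 / 1000 = 79.56 kN.
n ≥ 418 / 79.56 = 5.254 → use 6 bolts.

6 bolts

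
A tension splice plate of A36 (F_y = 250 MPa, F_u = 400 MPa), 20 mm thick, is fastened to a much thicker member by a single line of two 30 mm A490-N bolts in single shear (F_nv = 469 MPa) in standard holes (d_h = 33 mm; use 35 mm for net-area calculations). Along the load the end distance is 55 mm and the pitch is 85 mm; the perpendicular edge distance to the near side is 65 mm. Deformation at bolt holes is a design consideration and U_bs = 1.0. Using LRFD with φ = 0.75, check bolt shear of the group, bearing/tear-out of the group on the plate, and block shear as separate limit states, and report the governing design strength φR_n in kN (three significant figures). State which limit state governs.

Bolt shear: A_b = π·30²/4 = 706.9 mm²; R_n = 469 × 706.9 × 2 × 1 / 1000 = 663 kN → 0.75 × 663 = 497 kN.
Bearing: edge l_c = 38.5, r_n = 369.6 kN; interior l_c = 52, r_n = 499.2 kN; R_n = 369.6 + 1·499.2 = 868.8 kN → 652 kN.
Block shear: A_gv = 2800, A_nv = 1750, A_nt = 950 mm²; R_n = min(0.6F_uA_nv, 0.6F_yA_gv) + U_bs·F_u·A_nt = 800 kN → 600 kN.
Bolt shear governs: 497 kN.

497 kN (bolt shear governs)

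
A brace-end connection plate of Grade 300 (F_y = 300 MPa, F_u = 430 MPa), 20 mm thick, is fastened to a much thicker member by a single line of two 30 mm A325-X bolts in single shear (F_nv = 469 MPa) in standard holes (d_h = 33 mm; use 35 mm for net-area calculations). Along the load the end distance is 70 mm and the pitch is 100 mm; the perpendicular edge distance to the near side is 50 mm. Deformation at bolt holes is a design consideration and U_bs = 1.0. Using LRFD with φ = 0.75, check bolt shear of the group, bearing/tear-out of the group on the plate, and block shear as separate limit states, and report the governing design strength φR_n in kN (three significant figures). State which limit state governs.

Bolt shear: A_b = π·30²/4 = 706.9 mm²; R_n = 469 × 706.9 × 2 × 1 / 1000 = 663 kN → 0.75 × 663 = 497 kN.
Bearing: edge l_c = 53.5, r_n = 552.1 kN; interior l_c = 67, r_n = 619.2 kN; R_n = 552.1 + 1·619.2 = 1171 kN → 878 kN.
Block shear: A_gv = 3400, A_nv = 2350, A_nt = 650 mm²; R_n = min(0.6F_uA_nv, 0.6F_yA_gv) + U_bs·F_u·A_nt = 885.8 kN → 664 kN.
Bolt shear governs: 497 kN.

497 kN (bolt shear governs)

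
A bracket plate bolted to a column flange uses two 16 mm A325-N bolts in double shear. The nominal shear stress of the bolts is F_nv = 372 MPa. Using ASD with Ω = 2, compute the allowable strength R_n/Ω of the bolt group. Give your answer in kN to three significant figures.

150 kN

A_b = π × 16² / 4 = 201.1 mm².
R_n = F_nv · A_b · n · n_s = 372 × 201.1 × 2 × 2 / 1000 = 299.2 kN.
Allowable strength R_n/Ω = 299.2 / 2 = 150 kN.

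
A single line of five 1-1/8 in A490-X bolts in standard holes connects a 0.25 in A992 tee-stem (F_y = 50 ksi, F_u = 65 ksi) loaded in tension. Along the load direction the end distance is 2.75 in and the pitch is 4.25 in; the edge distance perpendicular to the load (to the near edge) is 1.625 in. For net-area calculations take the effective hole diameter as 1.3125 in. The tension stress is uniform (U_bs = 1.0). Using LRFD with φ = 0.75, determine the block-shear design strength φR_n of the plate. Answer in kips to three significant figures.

113 kips

Shear plane L_v = 2.75 + 4·4.25 = 19.75 in; A_gv = 19.75 × 0.25 = 4.938 in².
A_nv = (19.75 − 4.5·1.3125) × 0.25 = 3.461 in².
A_nt = (1.625 − 0.5·1.3125) × 0.25 = 0.2422 in².
0.6 F_u A_nv = 135 kips; 0.6 F_y A_gv = 148.1 kips → shear rupture governs the shear term.
R_n = 135 + 1.0 × 65 × 0.2422 = 150.7 kips.
Design strength φR_n = 0.75 × 150.7 = 113 kips.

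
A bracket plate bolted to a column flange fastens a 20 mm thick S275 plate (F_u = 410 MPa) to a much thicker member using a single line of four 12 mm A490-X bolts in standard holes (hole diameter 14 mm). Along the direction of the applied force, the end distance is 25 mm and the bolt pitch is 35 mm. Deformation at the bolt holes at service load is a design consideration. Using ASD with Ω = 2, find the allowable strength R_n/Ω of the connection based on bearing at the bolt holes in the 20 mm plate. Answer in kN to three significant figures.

399 kN

Per bolt r_n = 1.2 l_c t F_u ≤ 2.4 d t F_u; upper limit = 2.4 × 12 × 20 × 410 / 1000 = 236.2 kN.
Edge bolt: l_c = 25 − 14/2 = 18 mm → 1.2 × 18 × 20 × 410 / 1000 = 177.1 → r_n = 177.1 kN.
Interior bolts: l_c = 35 − 14 = 21 mm → 1.2 × 21 × 20 × 410 / 1000 = 206.6 → r_n = 206.6 kN.
R_n = 1 × 177.1 + 3 × 206.6 = 797 kN.
Allowable strength R_n/Ω = 797 / 2 = 399 kN.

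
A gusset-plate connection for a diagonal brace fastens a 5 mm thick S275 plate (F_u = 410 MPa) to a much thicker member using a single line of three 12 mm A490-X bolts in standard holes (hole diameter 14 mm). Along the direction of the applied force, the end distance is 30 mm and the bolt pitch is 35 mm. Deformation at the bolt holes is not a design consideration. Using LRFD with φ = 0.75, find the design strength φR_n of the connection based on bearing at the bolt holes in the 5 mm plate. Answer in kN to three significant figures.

150 kN

Per bolt r_n = 1.5 l_c t F_u ≤ 3.0 d t F_u; upper limit = 3.0 × 12 × 5 × 410 / 1000 = 73.8 kN.
Edge bolt: l_c = 30 − 14/2 = 23 mm → 1.5 × 23 × 5 × 410 / 1000 = 70.73 → r_n = 70.73 kN.
Interior bolts: l_c = 35 − 14 = 21 mm → 1.5 × 21 × 5 × 410 / 1000 = 64.58 → r_n = 64.58 kN.
R_n = 1 × 70.73 + 2 × 64.58 = 199.9 kN.
Design strength φR_n = 0.75 × 199.9 = 150 kN.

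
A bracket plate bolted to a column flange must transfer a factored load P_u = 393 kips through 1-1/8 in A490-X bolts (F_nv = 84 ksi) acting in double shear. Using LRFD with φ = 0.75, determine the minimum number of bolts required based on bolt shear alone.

A_b = π·1.125²/4 = 0.994 in².
Per-bolt design strength φR_n = 0.75 × 84 × 0.994 × 2 = 125.2 kips.
n ≥ 393 / 125.2 = 3.138 → use 4 bolts.

4 bolts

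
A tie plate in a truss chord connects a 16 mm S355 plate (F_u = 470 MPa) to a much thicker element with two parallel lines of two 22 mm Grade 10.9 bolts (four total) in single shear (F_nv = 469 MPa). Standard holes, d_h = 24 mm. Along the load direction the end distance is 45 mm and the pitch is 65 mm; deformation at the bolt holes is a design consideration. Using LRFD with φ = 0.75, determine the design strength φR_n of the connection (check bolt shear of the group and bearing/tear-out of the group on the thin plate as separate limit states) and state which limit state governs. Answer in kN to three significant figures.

Bolt shear: A_b = π·22²/4 = 380.1 mm²; R_n = 469 × 380.1 × 4 × 1 / 1000 = 713.1 kN → 0.75 × 713.1 = 535 kN.
Bearing (1.2 l_c t F_u ≤ 2.4 d t F_u): upper limit = 2.4·22·16·470 / 1000 = 397.1 kN.
  Edge l_c = 45 − 24/2 = 33 → r_n = 297.8 kN; interior l_c = 65 − 24 = 41 → r_n = 370 kN.
  R_n,bearing = 2·297.8 + 2·370 = 1336 kN → 0.75 × 1336 = 1000 kN.
Bolt shear governs: 535 kN.

535 kN (bolt shear governs)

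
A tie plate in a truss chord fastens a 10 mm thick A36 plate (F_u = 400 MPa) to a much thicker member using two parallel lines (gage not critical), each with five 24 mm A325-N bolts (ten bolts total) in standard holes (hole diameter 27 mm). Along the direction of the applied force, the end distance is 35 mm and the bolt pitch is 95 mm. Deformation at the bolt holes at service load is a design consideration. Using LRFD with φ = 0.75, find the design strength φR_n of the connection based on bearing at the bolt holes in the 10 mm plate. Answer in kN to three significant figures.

Per bolt r_n = 1.2 l_c t F_u ≤ 2.4 d t F_u; upper limit = 2.4 × 24 × 10 × 400 / 1000 = 230.4 kN.
Edge bolt: l_c = 35 − 27/2 = 21.5 mm → 1.2 × 21.5 × 10 × 400 / 1000 = 103.2 → r_n = 103.2 kN.
Interior bolts: l_c = 95 − 27 = 68 mm → 1.2 × 68 × 10 × 400 / 1000 = 326.4 → r_n = 230.4 kN.
R_n = 2 × 103.2 + 8 × 230.4 = 2050 kN.
Design strength φR_n = 0.75 × 2050 = 1540 kN.

1540 kN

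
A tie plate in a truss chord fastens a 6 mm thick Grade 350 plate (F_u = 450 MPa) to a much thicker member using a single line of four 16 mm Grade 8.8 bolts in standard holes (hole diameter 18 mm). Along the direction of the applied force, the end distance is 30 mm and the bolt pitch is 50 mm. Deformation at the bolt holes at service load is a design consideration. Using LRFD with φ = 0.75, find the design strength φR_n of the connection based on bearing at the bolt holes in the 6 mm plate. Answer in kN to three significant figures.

Per bolt r_n = 1.2 l_c t F_u ≤ 2.4 d t F_u; upper limit = 2.4 × 16 × 6 × 450 / 1000 = 103.7 kN.
Edge bolt: l_c = 30 − 18/2 = 21 mm → 1.2 × 21 × 6 × 450 / 1000 = 68.04 → r_n = 68.04 kN.
Interior bolts: l_c = 50 − 18 = 32 mm → 1.2 × 32 × 6 × 450 / 1000 = 103.7 → r_n = 103.7 kN.
R_n = 1 × 68.04 + 3 × 103.7 = 379.1 kN.
Design strength φR_n = 0.75 × 379.1 = 284 kN.

284 kN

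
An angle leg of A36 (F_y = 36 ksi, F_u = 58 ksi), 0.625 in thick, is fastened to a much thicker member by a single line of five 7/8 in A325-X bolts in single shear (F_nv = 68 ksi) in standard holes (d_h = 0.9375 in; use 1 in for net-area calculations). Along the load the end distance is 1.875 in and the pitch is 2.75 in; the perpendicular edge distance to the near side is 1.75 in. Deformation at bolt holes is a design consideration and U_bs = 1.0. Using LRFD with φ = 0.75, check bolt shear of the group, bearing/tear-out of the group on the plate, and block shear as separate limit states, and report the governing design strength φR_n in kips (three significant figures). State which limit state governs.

Bolt shear: A_b = π·0.875²/4 = 0.6013 in²; R_n = 68 × 0.6013 × 5 × 1 = 204.4 kips → 0.75 × 204.4 = 153 kips.
Bearing: edge l_c = 1.406, r_n = 61.17 kips; interior l_c = 1.812, r_n = 76.12 kips; R_n = 61.17 + 4·76.12 = 365.7 kips → 274 kips.
Block shear: A_gv = 8.047, A_nv = 5.234, A_nt = 0.7812 in²; R_n = min(0.6F_uA_nv, 0.6F_yA_gv) + U_bs·F_u·A_nt = 219.1 kips → 164 kips.
Bolt shear governs: 153 kips.

153 kips (bolt shear governs)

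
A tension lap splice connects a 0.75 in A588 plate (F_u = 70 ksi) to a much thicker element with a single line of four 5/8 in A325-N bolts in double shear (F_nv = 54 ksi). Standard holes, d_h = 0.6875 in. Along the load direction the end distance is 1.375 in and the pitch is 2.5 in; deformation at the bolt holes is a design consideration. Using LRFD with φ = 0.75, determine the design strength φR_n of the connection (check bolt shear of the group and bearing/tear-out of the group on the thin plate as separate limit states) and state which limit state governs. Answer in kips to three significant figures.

Bolt shear: A_b = π·0.625²/4 = 0.3068 in²; R_n = 54 × 0.3068 × 4 × 2 = 132.5 kips → 0.75 × 132.5 = 99.4 kips.
Bearing (1.2 l_c t F_u ≤ 2.4 d t F_u): upper limit = 2.4·0.625·0.75·70 = 78.75 kips.
  Edge l_c = 1.375 − 0.6875/2 = 1.031 → r_n = 64.97 kips; interior l_c = 2.5 − 0.6875 = 1.812 → r_n = 78.75 kips.
  R_n,bearing = 1·64.97 + 3·78.75 = 301.2 kips → 0.75 × 301.2 = 226 kips.
Bolt shear governs: 99.4 kips.

99.4 kips (bolt shear governs)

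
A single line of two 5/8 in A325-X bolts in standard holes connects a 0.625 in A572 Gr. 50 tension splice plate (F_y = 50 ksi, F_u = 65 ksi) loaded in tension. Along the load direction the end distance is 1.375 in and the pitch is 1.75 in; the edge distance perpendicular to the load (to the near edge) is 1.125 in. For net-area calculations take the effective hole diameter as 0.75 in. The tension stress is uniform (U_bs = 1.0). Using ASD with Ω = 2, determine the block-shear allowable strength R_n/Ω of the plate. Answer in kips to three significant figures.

Shear plane L_v = 1.375 + 1·1.75 = 3.125 in; A_gv = 3.125 × 0.625 = 1.953 in².
A_nv = (3.125 − 1.5·0.75) × 0.625 = 1.25 in².
A_nt = (1.125 − 0.5·0.75) × 0.625 = 0.4688 in².
0.6 F_u A_nv = 48.75 kips; 0.6 F_y A_gv = 58.59 kips → shear rupture governs the shear term.
R_n = 48.75 + 1.0 × 65 × 0.4688 = 79.22 kips.
Allowable strength R_n/Ω = 79.22 / 2 = 39.6 kips.

39.6 kips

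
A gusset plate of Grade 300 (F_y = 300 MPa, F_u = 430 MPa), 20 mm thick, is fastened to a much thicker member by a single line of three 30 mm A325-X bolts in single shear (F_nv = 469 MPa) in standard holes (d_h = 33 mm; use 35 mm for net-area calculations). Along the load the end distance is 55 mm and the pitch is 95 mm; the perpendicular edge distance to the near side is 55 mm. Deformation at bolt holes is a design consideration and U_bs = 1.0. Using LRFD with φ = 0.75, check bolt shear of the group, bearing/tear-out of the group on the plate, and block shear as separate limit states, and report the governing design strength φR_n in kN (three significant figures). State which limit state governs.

Bolt shear: A_b = π·30²/4 = 706.9 mm²; R_n = 469 × 706.9 × 3 × 1 / 1000 = 994.5 kN → 0.75 × 994.5 = 746 kN.
Bearing: edge l_c = 38.5, r_n = 397.3 kN; interior l_c = 62, r_n = 619.2 kN; R_n = 397.3 + 2·619.2 = 1636 kN → 1230 kN.
Block shear: A_gv = 4900, A_nv = 3150, A_nt = 750 mm²; R_n = min(0.6F_uA_nv, 0.6F_yA_gv) + U_bs·F_u·A_nt = 1135 kN → 851 kN.
Bolt shear governs: 746 kN.

746 kN (bolt shear governs)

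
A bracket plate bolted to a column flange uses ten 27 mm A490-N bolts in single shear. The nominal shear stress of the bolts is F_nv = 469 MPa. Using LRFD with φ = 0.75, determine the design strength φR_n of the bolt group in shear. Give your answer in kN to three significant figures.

2010 kN

A_b = π × 27² / 4 = 572.6 mm².
R_n = F_nv · A_b · n · n_s = 469 × 572.6 × 10 × 1 / 1000 = 2685 kN.
Design strength φR_n = 0.75 × 2685 = 2010 kN.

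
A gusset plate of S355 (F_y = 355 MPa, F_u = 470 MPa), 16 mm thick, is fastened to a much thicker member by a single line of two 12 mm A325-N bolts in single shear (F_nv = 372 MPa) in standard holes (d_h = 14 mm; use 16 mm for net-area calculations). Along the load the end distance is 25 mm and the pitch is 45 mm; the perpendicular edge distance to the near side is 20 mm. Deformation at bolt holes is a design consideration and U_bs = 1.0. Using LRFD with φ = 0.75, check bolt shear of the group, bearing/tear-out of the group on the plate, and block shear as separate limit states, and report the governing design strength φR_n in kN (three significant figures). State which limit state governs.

Bolt shear: A_b = π·12²/4 = 113.1 mm²; R_n = 372 × 113.1 × 2 × 1 / 1000 = 84.14 kN → 0.75 × 84.14 = 63.1 kN.
Bearing: edge l_c = 18, r_n = 162.4 kN; interior l_c = 31, r_n = 216.6 kN; R_n = 162.4 + 1·216.6 = 379 kN → 284 kN.
Block shear: A_gv = 1120, A_nv = 736, A_nt = 192 mm²; R_n = min(0.6F_uA_nv, 0.6F_yA_gv) + U_bs·F_u·A_nt = 297.8 kN → 223 kN.
Bolt shear governs: 63.1 kN.

63.1 kN (bolt shear governs)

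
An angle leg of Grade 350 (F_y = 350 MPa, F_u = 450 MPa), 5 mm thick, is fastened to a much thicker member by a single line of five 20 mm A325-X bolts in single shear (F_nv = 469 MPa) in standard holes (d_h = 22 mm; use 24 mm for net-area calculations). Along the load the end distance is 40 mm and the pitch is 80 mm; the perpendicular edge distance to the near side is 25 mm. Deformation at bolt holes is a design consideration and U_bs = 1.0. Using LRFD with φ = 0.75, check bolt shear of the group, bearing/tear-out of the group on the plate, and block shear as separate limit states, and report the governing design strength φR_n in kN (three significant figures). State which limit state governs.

277 kN (block shear governs)

Bolt shear: A_b = π·20²/4 = 314.2 mm²; R_n = 469 × 314.2 × 5 × 1 / 1000 = 736.7 kN → 0.75 × 736.7 = 553 kN.
Bearing: edge l_c = 29, r_n = 78.3 kN; interior l_c = 58, r_n = 108 kN; R_n = 78.3 + 4·108 = 510.3 kN → 383 kN.
Block shear: A_gv = 1800, A_nv = 1260, A_nt = 65 mm²; R_n = min(0.6F_uA_nv, 0.6F_yA_gv) + U_bs·F_u·A_nt = 369.4 kN → 277 kN.
Block shear governs: 277 kN.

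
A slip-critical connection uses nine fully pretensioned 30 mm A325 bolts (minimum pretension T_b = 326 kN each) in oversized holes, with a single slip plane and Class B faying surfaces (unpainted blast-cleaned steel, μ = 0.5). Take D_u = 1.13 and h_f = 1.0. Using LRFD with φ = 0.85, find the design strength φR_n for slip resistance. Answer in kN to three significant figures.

1410 kN

R_n = μ · D_u · h_f · T_b · n_s · n_b = 0.5 × 1.13 × 1.0 × 326 × 1 × 9 = 1658 kN.
Design strength φR_n = 0.85 × 1658 = 1410 kN.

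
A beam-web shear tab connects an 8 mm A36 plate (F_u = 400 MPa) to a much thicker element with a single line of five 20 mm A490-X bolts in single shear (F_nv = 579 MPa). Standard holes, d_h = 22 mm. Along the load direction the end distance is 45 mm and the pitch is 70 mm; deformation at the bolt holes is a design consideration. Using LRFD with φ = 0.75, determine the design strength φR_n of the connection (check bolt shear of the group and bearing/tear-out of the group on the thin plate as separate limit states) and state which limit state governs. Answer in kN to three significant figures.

559 kN (bearing governs)

Bolt shear: A_b = π·20²/4 = 314.2 mm²; R_n = 579 × 314.2 × 5 × 1 / 1000 = 909.5 kN → 0.75 × 909.5 = 682 kN.
Bearing (1.2 l_c t F_u ≤ 2.4 d t F_u): upper limit = 2.4·20·8·400 / 1000 = 153.6 kN.
  Edge l_c = 45 − 22/2 = 34 → r_n = 130.6 kN; interior l_c = 70 − 22 = 48 → r_n = 153.6 kN.
  R_n,bearing = 1·130.6 + 4·153.6 = 745 kN → 0.75 × 745 = 559 kN.
Bearing governs: 559 kN.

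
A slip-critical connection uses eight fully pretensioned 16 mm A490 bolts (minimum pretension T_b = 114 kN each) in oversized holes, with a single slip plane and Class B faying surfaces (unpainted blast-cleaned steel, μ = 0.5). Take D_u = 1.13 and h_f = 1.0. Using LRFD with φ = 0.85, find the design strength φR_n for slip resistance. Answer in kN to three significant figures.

R_n = μ · D_u · h_f · T_b · n_s · n_b = 0.5 × 1.13 × 1.0 × 114 × 1 × 8 = 515.3 kN.
Design strength φR_n = 0.85 × 515.3 = 438 kN.

438 kN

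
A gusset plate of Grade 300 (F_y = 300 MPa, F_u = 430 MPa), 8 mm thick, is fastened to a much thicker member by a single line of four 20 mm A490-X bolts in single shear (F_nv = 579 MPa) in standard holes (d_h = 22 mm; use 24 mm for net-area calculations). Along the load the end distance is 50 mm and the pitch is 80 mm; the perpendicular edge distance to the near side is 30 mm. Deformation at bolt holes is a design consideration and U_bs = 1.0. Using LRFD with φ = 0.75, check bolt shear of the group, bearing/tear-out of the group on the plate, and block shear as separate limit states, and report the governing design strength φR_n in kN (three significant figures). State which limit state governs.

360 kN (block shear governs)

Bolt shear: A_b = π·20²/4 = 314.2 mm²; R_n = 579 × 314.2 × 4 × 1 / 1000 = 727.6 kN → 0.75 × 727.6 = 546 kN.
Bearing: edge l_c = 39, r_n = 161 kN; interior l_c = 58, r_n = 165.1 kN; R_n = 161 + 3·165.1 = 656.4 kN → 492 kN.
Block shear: A_gv = 2320, A_nv = 1648, A_nt = 144 mm²; R_n = min(0.6F_uA_nv, 0.6F_yA_gv) + U_bs·F_u·A_nt = 479.5 kN → 360 kN.
Block shear governs: 360 kN.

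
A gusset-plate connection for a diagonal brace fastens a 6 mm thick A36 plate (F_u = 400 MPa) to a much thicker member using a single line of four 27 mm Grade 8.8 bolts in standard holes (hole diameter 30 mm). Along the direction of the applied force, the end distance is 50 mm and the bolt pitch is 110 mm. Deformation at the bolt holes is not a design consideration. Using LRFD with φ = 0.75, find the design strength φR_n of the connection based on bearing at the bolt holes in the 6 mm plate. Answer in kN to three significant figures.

532 kN

Per bolt r_n = 1.5 l_c t F_u ≤ 3.0 d t F_u; upper limit = 3.0 × 27 × 6 × 400 / 1000 = 194.4 kN.
Edge bolt: l_c = 50 − 30/2 = 35 mm → 1.5 × 35 × 6 × 400 / 1000 = 126 → r_n = 126 kN.
Interior bolts: l_c = 110 − 30 = 80 mm → 1.5 × 80 × 6 × 400 / 1000 = 288 → r_n = 194.4 kN.
R_n = 1 × 126 + 3 × 194.4 = 709.2 kN.
Design strength φR_n = 0.75 × 709.2 = 532 kN.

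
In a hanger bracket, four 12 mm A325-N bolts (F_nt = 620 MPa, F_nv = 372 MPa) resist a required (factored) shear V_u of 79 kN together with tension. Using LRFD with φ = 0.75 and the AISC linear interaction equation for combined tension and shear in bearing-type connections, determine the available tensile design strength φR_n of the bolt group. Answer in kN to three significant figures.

A_b = π·12²/4 = 113.1 mm²; f_rv = 79 × 1000 / (4 × 113.1) = 174.6 MPa.
F'_nt = 1.3 F_nt − (F_nt / φF_nv) f_rv = 1.3·620 − (620/(0.75·372))·174.6 = 417.9 MPa, capped at F_nt → F'_nt = 417.9 MPa.
R_n = F'_nt · A_b · n = 417.9 × 113.1 × 4 / 1000 = 189.1 kN.
Design strength φR_n = 0.75 × 189.1 = 142 kN.

142 kN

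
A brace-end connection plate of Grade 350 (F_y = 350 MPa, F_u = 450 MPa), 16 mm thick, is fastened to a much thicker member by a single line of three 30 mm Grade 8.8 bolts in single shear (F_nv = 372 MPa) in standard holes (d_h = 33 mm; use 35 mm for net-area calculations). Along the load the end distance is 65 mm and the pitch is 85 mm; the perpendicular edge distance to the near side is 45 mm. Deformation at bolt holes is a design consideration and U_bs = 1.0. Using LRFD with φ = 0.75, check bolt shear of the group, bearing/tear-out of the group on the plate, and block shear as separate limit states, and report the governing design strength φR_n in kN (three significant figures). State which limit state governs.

Bolt shear: A_b = π·30²/4 = 706.9 mm²; R_n = 372 × 706.9 × 3 × 1 / 1000 = 788.9 kN → 0.75 × 788.9 = 592 kN.
Bearing: edge l_c = 48.5, r_n = 419 kN; interior l_c = 52, r_n = 449.3 kN; R_n = 419 + 2·449.3 = 1318 kN → 988 kN.
Block shear: A_gv = 3760, A_nv = 2360, A_nt = 440 mm²; R_n = min(0.6F_uA_nv, 0.6F_yA_gv) + U_bs·F_u·A_nt = 835.2 kN → 626 kN.
Bolt shear governs: 592 kN.

592 kN (bolt shear governs)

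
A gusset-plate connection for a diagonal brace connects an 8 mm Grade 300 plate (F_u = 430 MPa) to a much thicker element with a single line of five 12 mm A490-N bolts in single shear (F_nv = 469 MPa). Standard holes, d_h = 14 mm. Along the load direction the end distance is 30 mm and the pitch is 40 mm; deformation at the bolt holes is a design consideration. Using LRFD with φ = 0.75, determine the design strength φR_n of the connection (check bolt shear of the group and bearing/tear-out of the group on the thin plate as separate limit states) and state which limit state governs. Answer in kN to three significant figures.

199 kN (bolt shear governs)

Bolt shear: A_b = π·12²/4 = 113.1 mm²; R_n = 469 × 113.1 × 5 × 1 / 1000 = 265.2 kN → 0.75 × 265.2 = 199 kN.
Bearing (1.2 l_c t F_u ≤ 2.4 d t F_u): upper limit = 2.4·12·8·430 / 1000 = 99.07 kN.
  Edge l_c = 30 − 14/2 = 23 → r_n = 94.94 kN; interior l_c = 40 − 14 = 26 → r_n = 99.07 kN.
  R_n,bearing = 1·94.94 + 4·99.07 = 491.2 kN → 0.75 × 491.2 = 368 kN.
Bolt shear governs: 199 kN.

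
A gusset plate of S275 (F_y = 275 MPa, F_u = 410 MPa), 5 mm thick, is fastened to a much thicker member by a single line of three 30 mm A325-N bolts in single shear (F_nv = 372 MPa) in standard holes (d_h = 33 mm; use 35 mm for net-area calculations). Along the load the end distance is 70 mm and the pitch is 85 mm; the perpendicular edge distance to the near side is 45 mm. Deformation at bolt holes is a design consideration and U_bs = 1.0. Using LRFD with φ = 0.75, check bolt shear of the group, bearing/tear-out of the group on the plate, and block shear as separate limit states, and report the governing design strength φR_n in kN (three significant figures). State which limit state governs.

Bolt shear: A_b = π·30²/4 = 706.9 mm²; R_n = 372 × 706.9 × 3 × 1 / 1000 = 788.9 kN → 0.75 × 788.9 = 592 kN.
Bearing: edge l_c = 53.5, r_n = 131.6 kN; interior l_c = 52, r_n = 127.9 kN; R_n = 131.6 + 2·127.9 = 387.5 kN → 291 kN.
Block shear: A_gv = 1200, A_nv = 762.5, A_nt = 137.5 mm²; R_n = min(0.6F_uA_nv, 0.6F_yA_gv) + U_bs·F_u·A_nt = 244 kN → 183 kN.
Block shear governs: 183 kN.

183 kN (block shear governs)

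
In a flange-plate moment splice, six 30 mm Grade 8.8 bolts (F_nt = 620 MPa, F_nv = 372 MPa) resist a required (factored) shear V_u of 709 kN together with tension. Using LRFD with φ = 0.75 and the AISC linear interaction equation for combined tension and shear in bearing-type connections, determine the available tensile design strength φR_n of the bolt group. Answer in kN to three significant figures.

1380 kN

A_b = π·30²/4 = 706.9 mm²; f_rv = 709 × 1000 / (6 × 706.9) = 167.2 MPa.
F'_nt = 1.3 F_nt − (F_nt / φF_nv) f_rv = 1.3·620 − (620/(0.75·372))·167.2 = 434.5 MPa, capped at F_nt → F'_nt = 434.5 MPa.
R_n = F'_nt · A_b · n = 434.5 × 706.9 × 6 / 1000 = 1843 kN.
Design strength φR_n = 0.75 × 1843 = 1380 kN.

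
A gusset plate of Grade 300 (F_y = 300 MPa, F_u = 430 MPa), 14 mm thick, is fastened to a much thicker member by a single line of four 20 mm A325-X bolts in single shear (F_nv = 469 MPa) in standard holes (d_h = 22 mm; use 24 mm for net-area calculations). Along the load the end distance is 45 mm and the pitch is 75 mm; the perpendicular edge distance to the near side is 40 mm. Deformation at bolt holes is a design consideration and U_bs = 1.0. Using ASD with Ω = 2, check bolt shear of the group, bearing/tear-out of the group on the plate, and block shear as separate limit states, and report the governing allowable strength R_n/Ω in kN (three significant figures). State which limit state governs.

295 kN (bolt shear governs)

Bolt shear: A_b = π·20²/4 = 314.2 mm²; R_n = 469 × 314.2 × 4 × 1 / 1000 = 589.4 kN → 589.4 / 2 = 295 kN.
Bearing: edge l_c = 34, r_n = 245.6 kN; interior l_c = 53, r_n = 289 kN; R_n = 245.6 + 3·289 = 1112 kN → 556 kN.
Block shear: A_gv = 3780, A_nv = 2604, A_nt = 392 mm²; R_n = min(0.6F_uA_nv, 0.6F_yA_gv) + U_bs·F_u·A_nt = 840.4 kN → 420 kN.
Bolt shear governs: 295 kN.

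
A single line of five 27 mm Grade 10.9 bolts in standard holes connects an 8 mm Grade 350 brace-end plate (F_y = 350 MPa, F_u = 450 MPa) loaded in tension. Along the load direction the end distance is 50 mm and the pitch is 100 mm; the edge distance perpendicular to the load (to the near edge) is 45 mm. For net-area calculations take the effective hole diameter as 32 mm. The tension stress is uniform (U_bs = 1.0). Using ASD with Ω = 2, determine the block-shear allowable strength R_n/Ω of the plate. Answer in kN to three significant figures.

Shear plane L_v = 50 + 4·100 = 450 mm; A_gv = 450 × 8 = 3600 mm².
A_nv = (450 − 4.5·32) × 8 = 2448 mm².
A_nt = (45 − 0.5·32) × 8 = 232 mm².
0.6 F_u A_nv = 661 kN; 0.6 F_y A_gv = 756 kN → shear rupture governs the shear term.
R_n = 661 + 1.0 × 450 × 232 / 1000 = 765.4 kN.
Allowable strength R_n/Ω = 765.4 / 2 = 383 kN.

383 kN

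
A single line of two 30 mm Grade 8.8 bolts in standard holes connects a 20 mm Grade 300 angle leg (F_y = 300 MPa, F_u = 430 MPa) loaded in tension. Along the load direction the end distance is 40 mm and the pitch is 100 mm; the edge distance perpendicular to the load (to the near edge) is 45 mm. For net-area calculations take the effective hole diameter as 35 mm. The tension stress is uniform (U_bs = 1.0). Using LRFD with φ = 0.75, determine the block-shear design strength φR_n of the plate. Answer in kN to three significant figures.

Shear plane L_v = 40 + 1·100 = 140 mm; A_gv = 140 × 20 = 2800 mm².
A_nv = (140 − 1.5·35) × 20 = 1750 mm².
A_nt = (45 − 0.5·35) × 20 = 550 mm².
0.6 F_u A_nv = 451.5 kN; 0.6 F_y A_gv = 504 kN → shear rupture governs the shear term.
R_n = 451.5 + 1.0 × 430 × 550 / 1000 = 688 kN.
Design strength φR_n = 0.75 × 688 = 516 kN.

516 kN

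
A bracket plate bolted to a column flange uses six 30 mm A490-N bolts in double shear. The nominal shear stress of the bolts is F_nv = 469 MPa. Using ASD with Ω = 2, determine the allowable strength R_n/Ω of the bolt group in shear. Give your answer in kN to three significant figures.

1990 kN

A_b = π × 30² / 4 = 706.9 mm².
R_n = F_nv · A_b · n · n_s = 469 × 706.9 × 6 × 2 / 1000 = 3978 kN.
Allowable strength R_n/Ω = 3978 / 2 = 1990 kN.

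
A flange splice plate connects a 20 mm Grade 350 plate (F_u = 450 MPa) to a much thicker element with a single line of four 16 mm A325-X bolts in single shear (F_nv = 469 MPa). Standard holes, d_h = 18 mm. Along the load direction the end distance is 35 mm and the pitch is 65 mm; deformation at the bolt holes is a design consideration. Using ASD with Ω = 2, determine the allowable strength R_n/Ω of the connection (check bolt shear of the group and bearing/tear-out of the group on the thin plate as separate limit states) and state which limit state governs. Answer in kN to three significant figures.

Bolt shear: A_b = π·16²/4 = 201.1 mm²; R_n = 469 × 201.1 × 4 × 1 / 1000 = 377.2 kN → 377.2 / 2 = 189 kN.
Bearing (1.2 l_c t F_u ≤ 2.4 d t F_u): upper limit = 2.4·16·20·450 / 1000 = 345.6 kN.
  Edge l_c = 35 − 18/2 = 26 → r_n = 280.8 kN; interior l_c = 65 − 18 = 47 → r_n = 345.6 kN.
  R_n,bearing = 1·280.8 + 3·345.6 = 1318 kN → 1318 / 2 = 659 kN.
Bolt shear governs: 189 kN.

189 kN (bolt shear governs)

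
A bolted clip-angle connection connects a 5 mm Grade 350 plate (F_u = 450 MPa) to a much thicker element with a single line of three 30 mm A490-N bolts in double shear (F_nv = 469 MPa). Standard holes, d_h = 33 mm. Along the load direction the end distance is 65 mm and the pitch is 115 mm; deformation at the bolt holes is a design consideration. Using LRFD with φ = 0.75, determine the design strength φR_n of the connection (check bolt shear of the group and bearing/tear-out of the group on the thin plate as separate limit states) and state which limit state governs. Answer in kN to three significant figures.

Bolt shear: A_b = π·30²/4 = 706.9 mm²; R_n = 469 × 706.9 × 3 × 2 / 1000 = 1989 kN → 0.75 × 1989 = 1490 kN.
Bearing (1.2 l_c t F_u ≤ 2.4 d t F_u): upper limit = 2.4·30·5·450 / 1000 = 162 kN.
  Edge l_c = 65 − 33/2 = 48.5 → r_n = 130.9 kN; interior l_c = 115 − 33 = 82 → r_n = 162 kN.
  R_n,bearing = 1·130.9 + 2·162 = 454.9 kN → 0.75 × 454.9 = 341 kN.
Bearing governs: 341 kN.

341 kN (bearing governs)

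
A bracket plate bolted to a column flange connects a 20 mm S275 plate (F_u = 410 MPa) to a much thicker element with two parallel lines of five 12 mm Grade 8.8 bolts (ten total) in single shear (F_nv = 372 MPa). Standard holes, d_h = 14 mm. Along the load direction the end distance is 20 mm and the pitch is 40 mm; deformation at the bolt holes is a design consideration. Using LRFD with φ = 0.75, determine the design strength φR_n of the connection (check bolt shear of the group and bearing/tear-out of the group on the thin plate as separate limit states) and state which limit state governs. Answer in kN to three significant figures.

316 kN (bolt shear governs)

Bolt shear: A_b = π·12²/4 = 113.1 mm²; R_n = 372 × 113.1 × 10 × 1 / 1000 = 420.7 kN → 0.75 × 420.7 = 316 kN.
Bearing (1.2 l_c t F_u ≤ 2.4 d t F_u): upper limit = 2.4·12·20·410 / 1000 = 236.2 kN.
  Edge l_c = 20 − 14/2 = 13 → r_n = 127.9 kN; interior l_c = 40 − 14 = 26 → r_n = 236.2 kN.
  R_n,bearing = 2·127.9 + 8·236.2 = 2145 kN → 0.75 × 2145 = 1610 kN.
Bolt shear governs: 316 kN.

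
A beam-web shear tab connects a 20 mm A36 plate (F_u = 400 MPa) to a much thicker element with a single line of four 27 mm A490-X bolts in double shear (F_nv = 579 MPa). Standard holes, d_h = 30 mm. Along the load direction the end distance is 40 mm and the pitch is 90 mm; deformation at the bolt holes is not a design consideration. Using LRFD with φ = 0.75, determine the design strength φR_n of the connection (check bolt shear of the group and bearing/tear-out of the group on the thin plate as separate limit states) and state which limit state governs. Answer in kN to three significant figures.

1680 kN (bearing governs)

Bolt shear: A_b = π·27²/4 = 572.6 mm²; R_n = 579 × 572.6 × 4 × 2 / 1000 = 2652 kN → 0.75 × 2652 = 1990 kN.
Bearing (1.5 l_c t F_u ≤ 3.0 d t F_u): upper limit = 3.0·27·20·400 / 1000 = 648 kN.
  Edge l_c = 40 − 30/2 = 25 → r_n = 300 kN; interior l_c = 90 − 30 = 60 → r_n = 648 kN.
  R_n,bearing = 1·300 + 3·648 = 2244 kN → 0.75 × 2244 = 1680 kN.
Bearing governs: 1680 kN.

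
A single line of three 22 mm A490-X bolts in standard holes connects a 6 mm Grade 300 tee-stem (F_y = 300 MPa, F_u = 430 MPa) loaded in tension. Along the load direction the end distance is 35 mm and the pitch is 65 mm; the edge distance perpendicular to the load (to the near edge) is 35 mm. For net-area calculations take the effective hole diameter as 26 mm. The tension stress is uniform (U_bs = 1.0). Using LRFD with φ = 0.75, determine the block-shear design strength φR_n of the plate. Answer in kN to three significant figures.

Shear plane L_v = 35 + 2·65 = 165 mm; A_gv = 165 × 6 = 990 mm².
A_nv = (165 − 2.5·26) × 6 = 600 mm².
A_nt = (35 − 0.5·26) × 6 = 132 mm².
0.6 F_u A_nv = 154.8 kN; 0.6 F_y A_gv = 178.2 kN → shear rupture governs the shear term.
R_n = 154.8 + 1.0 × 430 × 132 / 1000 = 211.6 kN.
Design strength φR_n = 0.75 × 211.6 = 159 kN.

159 kN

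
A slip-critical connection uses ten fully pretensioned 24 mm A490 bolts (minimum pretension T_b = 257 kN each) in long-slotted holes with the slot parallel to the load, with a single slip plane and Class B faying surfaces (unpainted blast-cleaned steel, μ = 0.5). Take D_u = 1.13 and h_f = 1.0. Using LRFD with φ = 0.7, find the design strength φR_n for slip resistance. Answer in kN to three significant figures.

R_n = μ · D_u · h_f · T_b · n_s · n_b = 0.5 × 1.13 × 1.0 × 257 × 1 × 10 = 1452 kN.
Design strength φR_n = 0.7 × 1452 = 1020 kN.

1020 kN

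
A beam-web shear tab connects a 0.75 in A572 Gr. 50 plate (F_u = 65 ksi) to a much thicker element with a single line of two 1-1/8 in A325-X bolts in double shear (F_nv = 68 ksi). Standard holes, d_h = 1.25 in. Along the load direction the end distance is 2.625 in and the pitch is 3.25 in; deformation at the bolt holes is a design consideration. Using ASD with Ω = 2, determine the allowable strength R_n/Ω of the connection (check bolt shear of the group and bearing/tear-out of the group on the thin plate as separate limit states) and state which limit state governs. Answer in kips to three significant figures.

117 kips (bearing governs)

Bolt shear: A_b = π·1.125²/4 = 0.994 in²; R_n = 68 × 0.994 × 2 × 2 = 270.4 kips → 270.4 / 2 = 135 kips.
Bearing (1.2 l_c t F_u ≤ 2.4 d t F_u): upper limit = 2.4·1.125·0.75·65 = 131.6 kips.
  Edge l_c = 2.625 − 1.25/2 = 2 → r_n = 117 kips; interior l_c = 3.25 − 1.25 = 2 → r_n = 117 kips.
  R_n,bearing = 1·117 + 1·117 = 234 kips → 234 / 2 = 117 kips.
Bearing governs: 117 kips.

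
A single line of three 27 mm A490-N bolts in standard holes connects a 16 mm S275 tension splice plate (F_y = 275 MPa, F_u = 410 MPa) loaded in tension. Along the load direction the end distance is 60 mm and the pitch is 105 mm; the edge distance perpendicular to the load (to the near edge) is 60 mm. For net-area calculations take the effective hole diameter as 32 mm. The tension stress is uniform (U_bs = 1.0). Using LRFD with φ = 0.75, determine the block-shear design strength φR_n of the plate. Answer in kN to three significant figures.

Shear plane L_v = 60 + 2·105 = 270 mm; A_gv = 270 × 16 = 4320 mm².
A_nv = (270 − 2.5·32) × 16 = 3040 mm².
A_nt = (60 − 0.5·32) × 16 = 704 mm².
0.6 F_u A_nv = 747.8 kN; 0.6 F_y A_gv = 712.8 kN → shear yielding governs the shear term.
R_n = 712.8 + 1.0 × 410 × 704 / 1000 = 1001 kN.
Design strength φR_n = 0.75 × 1001 = 751 kN.

751 kN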